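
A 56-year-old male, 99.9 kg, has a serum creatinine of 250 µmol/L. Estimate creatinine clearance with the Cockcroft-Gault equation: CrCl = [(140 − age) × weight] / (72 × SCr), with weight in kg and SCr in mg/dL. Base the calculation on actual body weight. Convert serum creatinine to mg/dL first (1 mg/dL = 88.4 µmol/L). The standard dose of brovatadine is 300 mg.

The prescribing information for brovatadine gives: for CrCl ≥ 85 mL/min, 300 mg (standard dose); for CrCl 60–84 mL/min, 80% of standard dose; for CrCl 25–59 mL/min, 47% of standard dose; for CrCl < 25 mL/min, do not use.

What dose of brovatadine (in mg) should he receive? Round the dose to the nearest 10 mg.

140 mg

SCr = 250 / 88.4 = 2.828 mg/dL
CrCl = (140 − 56) × 99.9 / (72 × 2.828) = 8391.6 / 203.62 ≈ 41.2 mL/min
CrCl ≈ 41 mL/min → bracket 25–59 mL/min.
47% of 300 mg = 141 mg → 140 mg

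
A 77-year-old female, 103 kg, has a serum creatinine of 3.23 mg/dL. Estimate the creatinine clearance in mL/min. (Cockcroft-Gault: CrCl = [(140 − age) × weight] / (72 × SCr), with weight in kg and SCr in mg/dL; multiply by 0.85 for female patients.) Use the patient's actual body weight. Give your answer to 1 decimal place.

CrCl = (140 − 77) × 103 / (72 × 3.23) × 0.85 = 6489.0 / 232.56 × 0.85 ≈ 23.7 mL/min

23.7 mL/min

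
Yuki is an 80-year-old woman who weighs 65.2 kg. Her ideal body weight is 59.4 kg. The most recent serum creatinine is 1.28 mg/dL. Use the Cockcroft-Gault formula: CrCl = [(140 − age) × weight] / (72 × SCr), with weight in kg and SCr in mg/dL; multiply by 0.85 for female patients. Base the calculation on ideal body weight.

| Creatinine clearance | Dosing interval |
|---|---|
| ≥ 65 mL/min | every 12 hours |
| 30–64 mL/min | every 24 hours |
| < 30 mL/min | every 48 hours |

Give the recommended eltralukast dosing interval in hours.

CrCl = (140 − 80) × 59.4 / (72 × 1.28) × 0.85 = 3564.0 / 92.16 × 0.85 ≈ 32.9 mL/min
CrCl ≈ 33 mL/min → bracket 30–64 mL/min → every 24 hours.

every 24 hours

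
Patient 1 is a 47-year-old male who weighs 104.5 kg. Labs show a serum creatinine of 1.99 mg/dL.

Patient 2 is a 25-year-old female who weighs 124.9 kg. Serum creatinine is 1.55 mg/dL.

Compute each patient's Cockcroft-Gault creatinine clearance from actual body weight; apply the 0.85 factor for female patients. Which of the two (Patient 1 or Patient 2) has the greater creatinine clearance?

Patient 2

Patient 1: CrCl = (140 − 47) × 104.5 / (72 × 1.99) = 9718.5 / 143.28 ≈ 67.8 mL/min
Patient 2: CrCl = (140 − 25) × 124.9 / (72 × 1.55) × 0.85 = 14363.5 / 111.60 × 0.85 ≈ 109.4 mL/min
67.8 vs 109.4 mL/min → Patient 2 is higher.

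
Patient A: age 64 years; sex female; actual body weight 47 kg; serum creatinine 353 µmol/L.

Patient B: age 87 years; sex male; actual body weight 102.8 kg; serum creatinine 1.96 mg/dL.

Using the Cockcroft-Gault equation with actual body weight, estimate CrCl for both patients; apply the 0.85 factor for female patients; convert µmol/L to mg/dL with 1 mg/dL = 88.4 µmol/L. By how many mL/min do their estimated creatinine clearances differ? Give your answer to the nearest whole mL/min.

Patient A: SCr = 353 / 88.4 = 3.993 mg/dL
Patient A: CrCl = (140 − 64) × 47 / (72 × 3.993) × 0.85 = 3572.0 / 287.50 × 0.85 ≈ 10.6 mL/min
Patient B: CrCl = (140 − 87) × 102.8 / (72 × 1.96) = 5448.4 / 141.12 ≈ 38.6 mL/min
|10.6 − 38.6| = 28.0 mL/min

28 mL/min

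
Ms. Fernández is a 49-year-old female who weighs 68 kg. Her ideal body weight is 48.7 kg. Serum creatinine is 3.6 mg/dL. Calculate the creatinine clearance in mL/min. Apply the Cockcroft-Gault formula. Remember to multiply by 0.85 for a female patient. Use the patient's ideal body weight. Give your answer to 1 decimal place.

CrCl = (140 − 49) × 48.7 / (72 × 3.6) × 0.85 = 4431.7 / 259.20 × 0.85 ≈ 14.5 mL/min

14.5 mL/min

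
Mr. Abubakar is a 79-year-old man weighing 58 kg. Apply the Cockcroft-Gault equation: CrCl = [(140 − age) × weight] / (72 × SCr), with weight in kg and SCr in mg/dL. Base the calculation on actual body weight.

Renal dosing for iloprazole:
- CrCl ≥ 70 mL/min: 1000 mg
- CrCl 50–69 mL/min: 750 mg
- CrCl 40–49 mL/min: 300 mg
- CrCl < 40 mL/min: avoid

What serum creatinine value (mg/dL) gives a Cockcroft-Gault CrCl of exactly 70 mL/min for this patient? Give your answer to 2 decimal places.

Standard dose requires CrCl ≥ 70 mL/min.
Set (140 − 79) × 58 / (72 × SCr) = 70
SCr = (140 − 79) × 58 / (72 × 70) = 0.702 mg/dL

0.70 mg/dL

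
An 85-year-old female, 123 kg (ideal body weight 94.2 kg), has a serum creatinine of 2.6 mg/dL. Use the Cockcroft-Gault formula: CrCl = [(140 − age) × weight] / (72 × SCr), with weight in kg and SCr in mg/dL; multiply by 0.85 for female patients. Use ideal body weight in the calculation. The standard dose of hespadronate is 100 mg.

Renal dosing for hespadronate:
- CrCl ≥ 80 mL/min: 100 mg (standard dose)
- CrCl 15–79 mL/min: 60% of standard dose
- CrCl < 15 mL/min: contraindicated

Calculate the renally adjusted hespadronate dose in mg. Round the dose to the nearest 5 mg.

CrCl = (140 − 85) × 94.2 / (72 × 2.6) × 0.85 = 5181.0 / 187.20 × 0.85 ≈ 23.5 mL/min
CrCl ≈ 24 mL/min → bracket 15–79 mL/min.
60% of 100 mg = 60 mg

60 mg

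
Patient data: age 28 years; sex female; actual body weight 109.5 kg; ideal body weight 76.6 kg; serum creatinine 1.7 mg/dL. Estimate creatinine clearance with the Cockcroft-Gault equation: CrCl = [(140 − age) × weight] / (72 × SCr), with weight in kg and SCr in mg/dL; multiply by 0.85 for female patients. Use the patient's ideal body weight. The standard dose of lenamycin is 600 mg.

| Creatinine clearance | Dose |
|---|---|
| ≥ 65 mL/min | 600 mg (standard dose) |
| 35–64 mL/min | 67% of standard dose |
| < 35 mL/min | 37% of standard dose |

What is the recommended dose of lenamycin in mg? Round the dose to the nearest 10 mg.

CrCl = (140 − 28) × 76.6 / (72 × 1.7) × 0.85 = 8579.2 / 122.40 × 0.85 ≈ 59.6 mL/min
CrCl ≈ 60 mL/min → bracket 35–64 mL/min.
67% of 600 mg = 402 mg → 400 mg

400 mg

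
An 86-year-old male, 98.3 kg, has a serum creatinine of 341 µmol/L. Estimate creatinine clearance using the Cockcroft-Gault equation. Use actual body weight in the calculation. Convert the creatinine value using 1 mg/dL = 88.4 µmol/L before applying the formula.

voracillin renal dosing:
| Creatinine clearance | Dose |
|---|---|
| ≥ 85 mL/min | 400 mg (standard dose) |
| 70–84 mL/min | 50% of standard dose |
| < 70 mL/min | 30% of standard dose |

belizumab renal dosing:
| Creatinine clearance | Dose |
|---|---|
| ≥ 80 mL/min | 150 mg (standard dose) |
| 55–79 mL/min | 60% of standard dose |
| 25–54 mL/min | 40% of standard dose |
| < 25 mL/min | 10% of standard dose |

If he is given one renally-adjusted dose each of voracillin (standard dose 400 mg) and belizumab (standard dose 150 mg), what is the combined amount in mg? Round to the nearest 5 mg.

SCr = 341 / 88.4 = 3.857 mg/dL
CrCl = (140 − 86) × 98.3 / (72 × 3.857) = 5308.2 / 277.70 ≈ 19.1 mL/min
CrCl ≈ 19 mL/min.
voracillin: < 70 mL/min → 30% of 400 mg = 120 mg.
belizumab: < 25 mL/min → 10% of 150 mg = 15 mg.
Total = 120 + 15 = 135 mg.

135 mg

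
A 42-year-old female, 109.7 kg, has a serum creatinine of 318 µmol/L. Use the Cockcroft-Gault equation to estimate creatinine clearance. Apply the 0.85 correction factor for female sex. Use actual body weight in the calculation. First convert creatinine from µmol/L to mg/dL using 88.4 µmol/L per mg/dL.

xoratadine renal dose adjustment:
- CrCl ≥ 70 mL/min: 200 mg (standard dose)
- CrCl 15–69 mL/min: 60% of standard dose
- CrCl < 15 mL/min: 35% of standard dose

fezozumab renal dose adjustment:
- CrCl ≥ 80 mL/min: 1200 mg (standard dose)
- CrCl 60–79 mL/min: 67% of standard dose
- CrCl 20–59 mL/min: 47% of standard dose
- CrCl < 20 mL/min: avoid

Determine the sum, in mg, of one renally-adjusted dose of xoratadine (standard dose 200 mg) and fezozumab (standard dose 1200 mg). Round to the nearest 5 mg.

685 mg

SCr = 318 / 88.4 = 3.597 mg/dL
CrCl = (140 − 42) × 109.7 / (72 × 3.597) × 0.85 = 10750.6 / 258.98 × 0.85 ≈ 35.3 mL/min
CrCl ≈ 35 mL/min.
xoratadine: 15–69 mL/min → 60% of 200 mg = 120 mg.
fezozumab: 20–59 mL/min → 47% of 1200 mg = 564 mg.
Total = 120 + 564 = 684 mg.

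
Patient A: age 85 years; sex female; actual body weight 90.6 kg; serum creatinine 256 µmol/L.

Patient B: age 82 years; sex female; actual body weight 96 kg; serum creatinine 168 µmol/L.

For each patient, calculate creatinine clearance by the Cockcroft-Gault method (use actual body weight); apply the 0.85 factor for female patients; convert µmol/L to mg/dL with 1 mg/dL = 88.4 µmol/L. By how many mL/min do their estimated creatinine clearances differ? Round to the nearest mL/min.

14 mL/min

Patient A: SCr = 256 / 88.4 = 2.896 mg/dL
Patient A: CrCl = (140 − 85) × 90.6 / (72 × 2.896) × 0.85 = 4983.0 / 208.51 × 0.85 ≈ 20.3 mL/min
Patient B: SCr = 168 / 88.4 = 1.9 mg/dL
Patient B: CrCl = (140 − 82) × 96 / (72 × 1.9) × 0.85 = 5568.0 / 136.80 × 0.85 ≈ 34.6 mL/min
|20.3 − 34.6| = 14.3 mL/min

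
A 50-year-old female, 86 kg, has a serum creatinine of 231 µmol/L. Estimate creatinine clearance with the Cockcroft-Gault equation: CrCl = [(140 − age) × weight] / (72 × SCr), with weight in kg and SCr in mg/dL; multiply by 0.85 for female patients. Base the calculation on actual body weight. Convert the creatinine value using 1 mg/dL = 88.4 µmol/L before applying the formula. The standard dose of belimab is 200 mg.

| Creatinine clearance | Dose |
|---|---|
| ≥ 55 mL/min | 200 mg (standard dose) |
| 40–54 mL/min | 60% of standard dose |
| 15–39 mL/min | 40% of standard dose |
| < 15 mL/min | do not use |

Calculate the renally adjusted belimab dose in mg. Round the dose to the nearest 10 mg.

SCr = 231 / 88.4 = 2.613 mg/dL
CrCl = (140 − 50) × 86 / (72 × 2.613) × 0.85 = 7740.0 / 188.14 × 0.85 ≈ 35.0 mL/min
CrCl ≈ 35 mL/min → bracket 15–39 mL/min.
40% of 200 mg = 80 mg

80 mg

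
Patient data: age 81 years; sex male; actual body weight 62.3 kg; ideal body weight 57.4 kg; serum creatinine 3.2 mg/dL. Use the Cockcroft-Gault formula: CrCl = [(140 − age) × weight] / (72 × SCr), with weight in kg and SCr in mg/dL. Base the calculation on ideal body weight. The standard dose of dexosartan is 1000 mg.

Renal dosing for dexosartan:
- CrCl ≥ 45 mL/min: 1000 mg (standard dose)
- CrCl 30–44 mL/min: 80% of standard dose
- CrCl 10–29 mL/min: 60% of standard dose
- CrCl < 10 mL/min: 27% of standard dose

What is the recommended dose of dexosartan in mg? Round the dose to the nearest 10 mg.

600 mg

CrCl = (140 − 81) × 57.4 / (72 × 3.2) = 3386.6 / 230.40 ≈ 14.7 mL/min
CrCl ≈ 15 mL/min → bracket 10–29 mL/min.
60% of 1000 mg = 600 mg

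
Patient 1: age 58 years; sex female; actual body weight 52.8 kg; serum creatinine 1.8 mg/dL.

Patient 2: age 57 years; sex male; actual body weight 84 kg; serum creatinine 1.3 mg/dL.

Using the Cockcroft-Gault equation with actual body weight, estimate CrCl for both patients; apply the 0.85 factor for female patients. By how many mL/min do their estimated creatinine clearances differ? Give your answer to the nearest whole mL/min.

Patient 1: CrCl = (140 − 58) × 52.8 / (72 × 1.8) × 0.85 = 4329.6 / 129.60 × 0.85 ≈ 28.4 mL/min
Patient 2: CrCl = (140 − 57) × 84 / (72 × 1.3) = 6972.0 / 93.60 ≈ 74.5 mL/min
|28.4 − 74.5| = 46.1 mL/min

46 mL/min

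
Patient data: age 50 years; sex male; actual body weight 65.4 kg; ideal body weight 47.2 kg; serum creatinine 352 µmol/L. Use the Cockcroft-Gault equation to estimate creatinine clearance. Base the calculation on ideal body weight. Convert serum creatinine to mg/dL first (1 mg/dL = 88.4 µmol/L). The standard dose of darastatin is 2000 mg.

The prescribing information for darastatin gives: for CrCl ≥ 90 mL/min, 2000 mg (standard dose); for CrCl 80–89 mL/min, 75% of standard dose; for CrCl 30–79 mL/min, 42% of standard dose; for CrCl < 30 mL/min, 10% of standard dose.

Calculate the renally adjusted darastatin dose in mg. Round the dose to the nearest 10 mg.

SCr = 352 / 88.4 = 3.982 mg/dL
CrCl = (140 − 50) × 47.2 / (72 × 3.982) = 4248.0 / 286.70 ≈ 14.8 mL/min
CrCl ≈ 15 mL/min → bracket < 30 mL/min.
10% of 2000 mg = 200 mg

200 mg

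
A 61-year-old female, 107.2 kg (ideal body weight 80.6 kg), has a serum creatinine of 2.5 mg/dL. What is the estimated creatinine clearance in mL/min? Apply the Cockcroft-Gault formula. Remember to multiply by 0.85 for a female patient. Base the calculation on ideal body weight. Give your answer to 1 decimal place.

CrCl = (140 − 61) × 80.6 / (72 × 2.5) × 0.85 = 6367.4 / 180.00 × 0.85 ≈ 30.1 mL/min

30.1 mL/min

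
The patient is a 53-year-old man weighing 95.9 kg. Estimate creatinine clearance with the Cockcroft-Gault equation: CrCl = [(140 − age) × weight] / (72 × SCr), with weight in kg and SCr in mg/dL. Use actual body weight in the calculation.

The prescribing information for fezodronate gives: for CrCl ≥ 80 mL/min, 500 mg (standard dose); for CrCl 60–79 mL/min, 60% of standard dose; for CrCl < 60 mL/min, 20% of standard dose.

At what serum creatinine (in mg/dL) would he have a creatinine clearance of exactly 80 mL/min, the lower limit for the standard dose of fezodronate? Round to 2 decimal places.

Standard dose requires CrCl ≥ 80 mL/min.
Set (140 − 53) × 95.9 / (72 × SCr) = 80
SCr = (140 − 53) × 95.9 / (72 × 80) = 1.448 mg/dL

1.45 mg/dL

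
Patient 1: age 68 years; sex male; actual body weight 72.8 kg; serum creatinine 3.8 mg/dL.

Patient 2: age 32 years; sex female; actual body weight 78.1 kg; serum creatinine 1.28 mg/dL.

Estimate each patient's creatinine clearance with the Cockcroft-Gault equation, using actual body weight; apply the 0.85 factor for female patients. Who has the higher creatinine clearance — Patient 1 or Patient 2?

Patient 1: CrCl = (140 − 68) × 72.8 / (72 × 3.8) = 5241.6 / 273.60 ≈ 19.2 mL/min
Patient 2: CrCl = (140 − 32) × 78.1 / (72 × 1.28) × 0.85 = 8434.8 / 92.16 × 0.85 ≈ 77.8 mL/min
19.2 vs 77.8 mL/min → Patient 2 is higher.

Patient 2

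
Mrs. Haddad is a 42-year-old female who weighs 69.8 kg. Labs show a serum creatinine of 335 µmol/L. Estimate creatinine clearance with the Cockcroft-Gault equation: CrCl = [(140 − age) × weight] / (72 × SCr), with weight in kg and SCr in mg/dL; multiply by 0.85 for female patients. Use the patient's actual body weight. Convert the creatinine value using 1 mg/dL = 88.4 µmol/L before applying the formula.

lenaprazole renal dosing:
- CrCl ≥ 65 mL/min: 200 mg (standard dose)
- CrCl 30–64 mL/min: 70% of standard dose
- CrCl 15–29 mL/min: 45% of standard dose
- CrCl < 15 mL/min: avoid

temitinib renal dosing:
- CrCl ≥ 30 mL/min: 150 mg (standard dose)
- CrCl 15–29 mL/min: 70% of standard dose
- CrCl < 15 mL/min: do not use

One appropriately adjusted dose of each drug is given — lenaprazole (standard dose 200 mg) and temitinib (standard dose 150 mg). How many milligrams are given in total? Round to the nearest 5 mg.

SCr = 335 / 88.4 = 3.79 mg/dL
CrCl = (140 − 42) × 69.8 / (72 × 3.79) × 0.85 = 6840.4 / 272.88 × 0.85 ≈ 21.3 mL/min
CrCl ≈ 21 mL/min.
lenaprazole: 15–29 mL/min → 45% of 200 mg = 90 mg.
temitinib: 15–29 mL/min → 70% of 150 mg = 105 mg.
Total = 90 + 105 = 195 mg.

195 mg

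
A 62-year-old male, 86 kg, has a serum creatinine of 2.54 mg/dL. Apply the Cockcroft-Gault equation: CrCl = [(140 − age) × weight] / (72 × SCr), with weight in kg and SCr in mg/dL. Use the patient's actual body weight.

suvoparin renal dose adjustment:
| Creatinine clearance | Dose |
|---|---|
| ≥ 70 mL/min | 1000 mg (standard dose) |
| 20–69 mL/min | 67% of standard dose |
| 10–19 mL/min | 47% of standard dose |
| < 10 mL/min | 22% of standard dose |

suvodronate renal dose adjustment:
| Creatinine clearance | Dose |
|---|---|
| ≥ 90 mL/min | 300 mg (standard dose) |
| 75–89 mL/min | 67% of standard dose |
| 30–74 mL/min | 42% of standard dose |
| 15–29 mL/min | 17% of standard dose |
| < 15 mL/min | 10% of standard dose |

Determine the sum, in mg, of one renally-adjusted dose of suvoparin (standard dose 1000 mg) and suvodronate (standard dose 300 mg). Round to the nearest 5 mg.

795 mg

CrCl = (140 − 62) × 86 / (72 × 2.54) = 6708.0 / 182.88 ≈ 36.7 mL/min
CrCl ≈ 37 mL/min.
suvoparin: 20–69 mL/min → 67% of 1000 mg = 670 mg.
suvodronate: 30–74 mL/min → 42% of 300 mg = 126 mg.
Total = 670 + 126 = 796 mg.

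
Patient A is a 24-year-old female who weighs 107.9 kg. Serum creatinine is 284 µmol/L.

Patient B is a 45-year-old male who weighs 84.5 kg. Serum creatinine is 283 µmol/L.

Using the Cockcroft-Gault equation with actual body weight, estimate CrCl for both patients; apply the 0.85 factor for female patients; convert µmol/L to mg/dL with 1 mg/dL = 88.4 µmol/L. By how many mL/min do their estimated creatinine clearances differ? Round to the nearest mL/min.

11 mL/min

Patient A: SCr = 284 / 88.4 = 3.213 mg/dL
Patient A: CrCl = (140 − 24) × 107.9 / (72 × 3.213) × 0.85 = 12516.4 / 231.34 × 0.85 ≈ 46.0 mL/min
Patient B: SCr = 283 / 88.4 = 3.201 mg/dL
Patient B: CrCl = (140 − 45) × 84.5 / (72 × 3.201) = 8027.5 / 230.47 ≈ 34.8 mL/min
|46.0 − 34.8| = 11.2 mL/min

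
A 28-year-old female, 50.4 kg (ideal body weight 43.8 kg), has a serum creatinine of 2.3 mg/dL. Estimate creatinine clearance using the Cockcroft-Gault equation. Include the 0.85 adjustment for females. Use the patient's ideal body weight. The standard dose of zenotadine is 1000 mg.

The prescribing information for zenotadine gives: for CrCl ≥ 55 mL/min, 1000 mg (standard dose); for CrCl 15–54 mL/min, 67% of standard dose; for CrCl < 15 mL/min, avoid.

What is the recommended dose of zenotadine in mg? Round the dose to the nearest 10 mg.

670 mg

CrCl = (140 − 28) × 43.8 / (72 × 2.3) × 0.85 = 4905.6 / 165.60 × 0.85 ≈ 25.2 mL/min
CrCl ≈ 25 mL/min → bracket 15–54 mL/min.
67% of 1000 mg = 670 mg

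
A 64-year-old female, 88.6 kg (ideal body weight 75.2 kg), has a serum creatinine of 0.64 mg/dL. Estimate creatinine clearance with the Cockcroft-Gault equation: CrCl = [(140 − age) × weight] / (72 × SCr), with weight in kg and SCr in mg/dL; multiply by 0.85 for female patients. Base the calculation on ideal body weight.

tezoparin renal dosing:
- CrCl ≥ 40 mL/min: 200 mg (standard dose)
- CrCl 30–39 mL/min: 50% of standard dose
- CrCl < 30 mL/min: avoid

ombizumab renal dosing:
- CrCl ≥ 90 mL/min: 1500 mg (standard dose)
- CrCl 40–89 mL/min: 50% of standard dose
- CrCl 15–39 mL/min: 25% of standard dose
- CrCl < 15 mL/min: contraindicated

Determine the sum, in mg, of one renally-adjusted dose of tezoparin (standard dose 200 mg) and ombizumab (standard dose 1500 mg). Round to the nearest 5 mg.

CrCl = (140 − 64) × 75.2 / (72 × 0.64) × 0.85 = 5715.2 / 46.08 × 0.85 ≈ 105.4 mL/min
CrCl ≈ 105 mL/min.
tezoparin: ≥ 40 mL/min → 100% of 200 mg = 200 mg.
ombizumab: ≥ 90 mL/min → 100% of 1500 mg = 1500 mg.
Total = 200 + 1500 = 1700 mg.

1700 mg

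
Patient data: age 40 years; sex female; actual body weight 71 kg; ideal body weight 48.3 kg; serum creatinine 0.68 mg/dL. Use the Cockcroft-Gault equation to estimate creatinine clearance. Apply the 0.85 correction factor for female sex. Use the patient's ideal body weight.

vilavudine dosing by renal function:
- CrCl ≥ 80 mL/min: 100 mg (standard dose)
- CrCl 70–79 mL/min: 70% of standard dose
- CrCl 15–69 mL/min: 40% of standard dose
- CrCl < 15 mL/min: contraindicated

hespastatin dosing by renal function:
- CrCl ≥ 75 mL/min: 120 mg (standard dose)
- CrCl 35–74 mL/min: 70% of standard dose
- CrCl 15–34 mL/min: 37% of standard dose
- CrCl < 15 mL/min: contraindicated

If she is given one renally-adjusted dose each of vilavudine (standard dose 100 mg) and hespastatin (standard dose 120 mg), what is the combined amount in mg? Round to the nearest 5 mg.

220 mg

CrCl = (140 − 40) × 48.3 / (72 × 0.68) × 0.85 = 4830.0 / 48.96 × 0.85 ≈ 83.9 mL/min
CrCl ≈ 84 mL/min.
vilavudine: ≥ 80 mL/min → 100% of 100 mg = 100 mg.
hespastatin: ≥ 75 mL/min → 100% of 120 mg = 120 mg.
Total = 100 + 120 = 220 mg.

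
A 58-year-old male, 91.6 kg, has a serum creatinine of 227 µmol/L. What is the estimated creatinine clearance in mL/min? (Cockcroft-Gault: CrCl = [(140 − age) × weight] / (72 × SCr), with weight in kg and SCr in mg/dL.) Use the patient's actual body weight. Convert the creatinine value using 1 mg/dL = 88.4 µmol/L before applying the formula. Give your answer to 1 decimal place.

SCr = 227 / 88.4 = 2.568 mg/dL
CrCl = (140 − 58) × 91.6 / (72 × 2.568) = 7511.2 / 184.90 ≈ 40.6 mL/min

40.6 mL/min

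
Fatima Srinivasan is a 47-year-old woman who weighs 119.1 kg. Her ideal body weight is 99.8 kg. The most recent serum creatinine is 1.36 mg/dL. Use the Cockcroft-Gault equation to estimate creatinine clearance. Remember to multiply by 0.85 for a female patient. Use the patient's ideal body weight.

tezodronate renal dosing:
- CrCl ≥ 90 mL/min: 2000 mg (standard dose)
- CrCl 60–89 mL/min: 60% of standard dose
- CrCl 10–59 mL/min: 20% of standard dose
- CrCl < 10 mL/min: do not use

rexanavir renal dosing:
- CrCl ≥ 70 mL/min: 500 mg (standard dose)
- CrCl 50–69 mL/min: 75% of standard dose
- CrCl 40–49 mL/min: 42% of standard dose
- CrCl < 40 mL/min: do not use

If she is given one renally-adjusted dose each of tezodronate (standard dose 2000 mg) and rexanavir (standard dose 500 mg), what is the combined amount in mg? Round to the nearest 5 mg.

CrCl = (140 − 47) × 99.8 / (72 × 1.36) × 0.85 = 9281.4 / 97.92 × 0.85 ≈ 80.6 mL/min
CrCl ≈ 81 mL/min.
tezodronate: 60–89 mL/min → 60% of 2000 mg = 1200 mg.
rexanavir: ≥ 70 mL/min → 100% of 500 mg = 500 mg.
Total = 1200 + 500 = 1700 mg.

1700 mg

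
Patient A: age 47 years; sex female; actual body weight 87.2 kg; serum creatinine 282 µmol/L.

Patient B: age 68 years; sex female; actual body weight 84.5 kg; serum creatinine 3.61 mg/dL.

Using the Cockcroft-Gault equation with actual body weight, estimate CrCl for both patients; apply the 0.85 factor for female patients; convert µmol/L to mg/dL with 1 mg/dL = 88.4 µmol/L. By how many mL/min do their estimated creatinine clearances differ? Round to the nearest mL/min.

Patient A: SCr = 282 / 88.4 = 3.19 mg/dL
Patient A: CrCl = (140 − 47) × 87.2 / (72 × 3.19) × 0.85 = 8109.6 / 229.68 × 0.85 ≈ 30.0 mL/min
Patient B: CrCl = (140 − 68) × 84.5 / (72 × 3.61) × 0.85 = 6084.0 / 259.92 × 0.85 ≈ 19.9 mL/min
|30.0 − 19.9| = 10.1 mL/min

10 mL/min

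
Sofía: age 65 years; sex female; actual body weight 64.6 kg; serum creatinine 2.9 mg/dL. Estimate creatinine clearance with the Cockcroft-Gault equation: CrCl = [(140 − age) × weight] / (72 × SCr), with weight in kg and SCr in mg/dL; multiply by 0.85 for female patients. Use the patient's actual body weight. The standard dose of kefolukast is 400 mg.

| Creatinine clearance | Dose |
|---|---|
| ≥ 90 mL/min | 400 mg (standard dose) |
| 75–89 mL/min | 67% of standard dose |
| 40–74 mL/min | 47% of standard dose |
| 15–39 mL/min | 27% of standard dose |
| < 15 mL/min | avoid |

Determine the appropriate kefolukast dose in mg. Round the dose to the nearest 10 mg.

CrCl = (140 − 65) × 64.6 / (72 × 2.9) × 0.85 = 4845.0 / 208.80 × 0.85 ≈ 19.7 mL/min
CrCl ≈ 20 mL/min → bracket 15–39 mL/min.
27% of 400 mg = 108 mg → 110 mg

110 mg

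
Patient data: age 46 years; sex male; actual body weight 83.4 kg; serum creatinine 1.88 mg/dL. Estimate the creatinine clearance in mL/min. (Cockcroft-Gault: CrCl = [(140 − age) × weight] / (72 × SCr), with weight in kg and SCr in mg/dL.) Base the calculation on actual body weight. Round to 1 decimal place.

57.9 mL/min

CrCl = (140 − 46) × 83.4 / (72 × 1.88) = 7839.6 / 135.36 ≈ 57.9 mL/min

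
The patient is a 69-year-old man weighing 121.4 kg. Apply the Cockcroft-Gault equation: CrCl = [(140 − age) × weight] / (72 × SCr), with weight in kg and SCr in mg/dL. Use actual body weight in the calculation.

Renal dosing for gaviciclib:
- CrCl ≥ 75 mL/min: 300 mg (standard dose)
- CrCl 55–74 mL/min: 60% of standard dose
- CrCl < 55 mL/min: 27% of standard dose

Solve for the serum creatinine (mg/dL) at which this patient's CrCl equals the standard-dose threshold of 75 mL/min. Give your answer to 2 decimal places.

Standard dose requires CrCl ≥ 75 mL/min.
Set (140 − 69) × 121.4 / (72 × SCr) = 75
SCr = (140 − 69) × 121.4 / (72 × 75) = 1.596 mg/dL

1.60 mg/dL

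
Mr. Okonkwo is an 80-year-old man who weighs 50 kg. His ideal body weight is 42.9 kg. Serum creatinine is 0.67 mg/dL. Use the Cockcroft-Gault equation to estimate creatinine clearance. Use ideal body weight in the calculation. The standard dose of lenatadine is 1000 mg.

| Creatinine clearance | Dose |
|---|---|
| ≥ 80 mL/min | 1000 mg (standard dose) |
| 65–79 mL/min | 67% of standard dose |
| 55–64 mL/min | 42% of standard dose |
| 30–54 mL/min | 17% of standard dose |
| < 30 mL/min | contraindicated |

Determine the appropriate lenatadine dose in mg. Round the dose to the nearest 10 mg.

CrCl = (140 − 80) × 42.9 / (72 × 0.67) = 2574.0 / 48.24 ≈ 53.4 mL/min
CrCl ≈ 53 mL/min → bracket 30–54 mL/min.
17% of 1000 mg = 170 mg

170 mg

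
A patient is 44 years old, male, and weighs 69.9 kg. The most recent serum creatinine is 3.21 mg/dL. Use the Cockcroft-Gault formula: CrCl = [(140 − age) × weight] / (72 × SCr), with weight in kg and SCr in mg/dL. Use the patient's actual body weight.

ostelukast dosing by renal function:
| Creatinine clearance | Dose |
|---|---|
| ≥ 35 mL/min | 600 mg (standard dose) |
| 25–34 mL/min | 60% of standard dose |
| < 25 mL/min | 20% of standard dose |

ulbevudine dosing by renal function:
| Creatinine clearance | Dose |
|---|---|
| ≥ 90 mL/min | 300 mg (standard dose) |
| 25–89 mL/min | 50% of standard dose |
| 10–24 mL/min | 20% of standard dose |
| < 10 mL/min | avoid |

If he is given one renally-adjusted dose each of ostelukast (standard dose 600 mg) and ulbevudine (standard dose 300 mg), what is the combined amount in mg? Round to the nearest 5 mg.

CrCl = (140 − 44) × 69.9 / (72 × 3.21) = 6710.4 / 231.12 ≈ 29.0 mL/min
CrCl ≈ 29 mL/min.
ostelukast: 25–34 mL/min → 60% of 600 mg = 360 mg.
ulbevudine: 25–89 mL/min → 50% of 300 mg = 150 mg.
Total = 360 + 150 = 510 mg.

510 mg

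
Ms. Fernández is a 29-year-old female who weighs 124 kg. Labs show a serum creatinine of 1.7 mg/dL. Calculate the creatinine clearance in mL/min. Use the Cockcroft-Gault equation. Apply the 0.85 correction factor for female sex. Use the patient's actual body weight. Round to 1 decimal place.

95.6 mL/min

CrCl = (140 − 29) × 124 / (72 × 1.7) × 0.85 = 13764.0 / 122.40 × 0.85 ≈ 95.6 mL/min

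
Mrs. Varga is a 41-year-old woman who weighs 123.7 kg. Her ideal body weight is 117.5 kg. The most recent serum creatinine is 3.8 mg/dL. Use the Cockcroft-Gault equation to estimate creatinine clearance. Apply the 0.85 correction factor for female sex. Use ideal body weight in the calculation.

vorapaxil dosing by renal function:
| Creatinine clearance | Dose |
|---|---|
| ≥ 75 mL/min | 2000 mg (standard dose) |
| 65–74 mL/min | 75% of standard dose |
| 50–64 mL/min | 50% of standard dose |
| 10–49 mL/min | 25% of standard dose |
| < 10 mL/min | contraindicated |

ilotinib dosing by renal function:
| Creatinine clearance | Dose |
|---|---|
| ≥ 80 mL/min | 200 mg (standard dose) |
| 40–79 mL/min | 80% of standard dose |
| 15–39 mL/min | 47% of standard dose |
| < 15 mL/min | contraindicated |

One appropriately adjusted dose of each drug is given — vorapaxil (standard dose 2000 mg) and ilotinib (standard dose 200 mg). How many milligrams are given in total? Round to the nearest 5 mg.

CrCl = (140 − 41) × 117.5 / (72 × 3.8) × 0.85 = 11632.5 / 273.60 × 0.85 ≈ 36.1 mL/min
CrCl ≈ 36 mL/min.
vorapaxil: 10–49 mL/min → 25% of 2000 mg = 500 mg.
ilotinib: 15–39 mL/min → 47% of 200 mg = 94 mg.
Total = 500 + 94 = 594 mg.

595 mg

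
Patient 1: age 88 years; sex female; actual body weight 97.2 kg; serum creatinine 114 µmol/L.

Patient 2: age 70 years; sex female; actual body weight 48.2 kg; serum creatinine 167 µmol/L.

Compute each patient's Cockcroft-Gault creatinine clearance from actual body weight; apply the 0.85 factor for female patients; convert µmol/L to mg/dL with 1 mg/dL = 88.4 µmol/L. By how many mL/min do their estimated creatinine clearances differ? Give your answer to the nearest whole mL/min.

25 mL/min

Patient 1: SCr = 114 / 88.4 = 1.29 mg/dL
Patient 1: CrCl = (140 − 88) × 97.2 / (72 × 1.29) × 0.85 = 5054.4 / 92.88 × 0.85 ≈ 46.3 mL/min
Patient 2: SCr = 167 / 88.4 = 1.889 mg/dL
Patient 2: CrCl = (140 − 70) × 48.2 / (72 × 1.889) × 0.85 = 3374.0 / 136.01 × 0.85 ≈ 21.1 mL/min
|46.3 − 21.1| = 25.2 mL/min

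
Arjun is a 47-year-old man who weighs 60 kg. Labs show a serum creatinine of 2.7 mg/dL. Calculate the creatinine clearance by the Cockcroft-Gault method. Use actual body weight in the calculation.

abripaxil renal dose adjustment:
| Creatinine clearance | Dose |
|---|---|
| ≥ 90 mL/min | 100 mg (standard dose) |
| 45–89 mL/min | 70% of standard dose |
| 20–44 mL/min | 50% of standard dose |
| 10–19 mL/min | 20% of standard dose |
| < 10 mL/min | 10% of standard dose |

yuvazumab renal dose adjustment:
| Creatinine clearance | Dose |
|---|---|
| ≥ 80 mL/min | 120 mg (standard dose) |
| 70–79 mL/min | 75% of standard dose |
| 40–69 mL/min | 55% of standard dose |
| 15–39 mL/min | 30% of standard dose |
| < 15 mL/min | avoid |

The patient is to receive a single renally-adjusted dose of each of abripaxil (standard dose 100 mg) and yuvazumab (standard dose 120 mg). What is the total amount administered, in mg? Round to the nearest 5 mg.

CrCl = (140 − 47) × 60 / (72 × 2.7) = 5580.0 / 194.40 ≈ 28.7 mL/min
CrCl ≈ 29 mL/min.
abripaxil: 20–44 mL/min → 50% of 100 mg = 50 mg.
yuvazumab: 15–39 mL/min → 30% of 120 mg = 36 mg.
Total = 50 + 36 = 86 mg.

85 mg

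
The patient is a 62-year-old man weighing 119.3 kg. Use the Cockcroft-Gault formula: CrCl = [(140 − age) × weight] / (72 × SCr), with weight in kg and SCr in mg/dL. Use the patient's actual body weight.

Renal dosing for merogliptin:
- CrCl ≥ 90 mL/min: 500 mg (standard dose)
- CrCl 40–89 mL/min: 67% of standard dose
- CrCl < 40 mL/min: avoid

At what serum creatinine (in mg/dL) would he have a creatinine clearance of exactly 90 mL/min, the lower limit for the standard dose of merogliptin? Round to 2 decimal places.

1.44 mg/dL

Standard dose requires CrCl ≥ 90 mL/min.
Set (140 − 62) × 119.3 / (72 × SCr) = 90
SCr = (140 − 62) × 119.3 / (72 × 90) = 1.436 mg/dL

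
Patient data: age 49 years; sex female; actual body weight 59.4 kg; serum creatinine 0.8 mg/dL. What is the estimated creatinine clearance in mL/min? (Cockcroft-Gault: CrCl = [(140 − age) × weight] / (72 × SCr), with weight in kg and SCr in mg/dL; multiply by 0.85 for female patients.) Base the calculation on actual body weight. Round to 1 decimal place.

CrCl = (140 − 49) × 59.4 / (72 × 0.8) × 0.85 = 5405.4 / 57.60 × 0.85 ≈ 79.8 mL/min

79.8 mL/min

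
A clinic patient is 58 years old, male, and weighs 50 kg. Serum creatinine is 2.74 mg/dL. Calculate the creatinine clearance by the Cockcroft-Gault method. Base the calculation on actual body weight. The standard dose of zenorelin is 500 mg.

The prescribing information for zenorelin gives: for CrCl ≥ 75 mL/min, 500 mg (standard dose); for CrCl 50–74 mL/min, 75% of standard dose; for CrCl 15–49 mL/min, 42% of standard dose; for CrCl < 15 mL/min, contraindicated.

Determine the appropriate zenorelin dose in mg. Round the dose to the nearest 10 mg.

CrCl = (140 − 58) × 50 / (72 × 2.74) = 4100.0 / 197.28 ≈ 20.8 mL/min
CrCl ≈ 21 mL/min → bracket 15–49 mL/min.
42% of 500 mg = 210 mg

210 mg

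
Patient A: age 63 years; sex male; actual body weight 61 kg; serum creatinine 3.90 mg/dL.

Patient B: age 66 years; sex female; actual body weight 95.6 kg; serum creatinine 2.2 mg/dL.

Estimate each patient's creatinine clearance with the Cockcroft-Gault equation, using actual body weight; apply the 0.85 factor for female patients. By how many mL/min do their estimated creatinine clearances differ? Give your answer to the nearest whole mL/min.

21 mL/min

Patient A: CrCl = (140 − 63) × 61 / (72 × 3.9) = 4697.0 / 280.80 ≈ 16.7 mL/min
Patient B: CrCl = (140 − 66) × 95.6 / (72 × 2.2) × 0.85 = 7074.4 / 158.40 × 0.85 ≈ 38.0 mL/min
|16.7 − 38.0| = 21.3 mL/min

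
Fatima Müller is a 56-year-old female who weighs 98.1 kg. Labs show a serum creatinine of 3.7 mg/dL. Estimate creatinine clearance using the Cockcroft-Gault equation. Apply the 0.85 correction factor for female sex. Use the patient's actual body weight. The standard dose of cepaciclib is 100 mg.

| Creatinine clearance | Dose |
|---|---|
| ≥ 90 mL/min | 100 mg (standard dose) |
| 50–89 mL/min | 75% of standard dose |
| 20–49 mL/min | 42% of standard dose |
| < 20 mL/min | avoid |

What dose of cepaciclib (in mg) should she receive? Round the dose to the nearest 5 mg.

CrCl = (140 − 56) × 98.1 / (72 × 3.7) × 0.85 = 8240.4 / 266.40 × 0.85 ≈ 26.3 mL/min
CrCl ≈ 26 mL/min → bracket 20–49 mL/min.
42% of 100 mg = 42 mg → 40 mg

40 mg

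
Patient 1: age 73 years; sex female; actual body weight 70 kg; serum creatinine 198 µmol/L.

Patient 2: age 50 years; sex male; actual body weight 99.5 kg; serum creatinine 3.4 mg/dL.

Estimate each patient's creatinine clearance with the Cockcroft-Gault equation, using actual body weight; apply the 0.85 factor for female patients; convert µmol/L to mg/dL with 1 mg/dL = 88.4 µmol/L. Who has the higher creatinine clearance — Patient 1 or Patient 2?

Patient 2

Patient 1: SCr = 198 / 88.4 = 2.24 mg/dL
Patient 1: CrCl = (140 − 73) × 70 / (72 × 2.24) × 0.85 = 4690.0 / 161.28 × 0.85 ≈ 24.7 mL/min
Patient 2: CrCl = (140 − 50) × 99.5 / (72 × 3.4) = 8955.0 / 244.80 ≈ 36.6 mL/min
24.7 vs 36.6 mL/min → Patient 2 is higher.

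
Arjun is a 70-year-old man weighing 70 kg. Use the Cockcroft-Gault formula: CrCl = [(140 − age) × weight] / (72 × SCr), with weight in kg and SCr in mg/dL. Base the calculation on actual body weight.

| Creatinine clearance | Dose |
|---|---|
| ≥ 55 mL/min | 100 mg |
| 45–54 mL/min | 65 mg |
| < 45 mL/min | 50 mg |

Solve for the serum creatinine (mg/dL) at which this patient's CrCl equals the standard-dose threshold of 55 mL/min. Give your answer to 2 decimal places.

1.24 mg/dL

Standard dose requires CrCl ≥ 55 mL/min.
Set (140 − 70) × 70 / (72 × SCr) = 55
SCr = (140 − 70) × 70 / (72 × 55) = 1.237 mg/dL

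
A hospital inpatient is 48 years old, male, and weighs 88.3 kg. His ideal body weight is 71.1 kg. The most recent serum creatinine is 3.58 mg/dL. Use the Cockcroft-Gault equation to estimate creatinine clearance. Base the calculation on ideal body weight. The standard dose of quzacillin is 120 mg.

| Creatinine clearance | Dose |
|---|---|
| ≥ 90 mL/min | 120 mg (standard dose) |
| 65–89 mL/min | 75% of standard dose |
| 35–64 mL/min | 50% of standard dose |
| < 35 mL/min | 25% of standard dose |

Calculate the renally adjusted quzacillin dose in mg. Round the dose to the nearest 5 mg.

CrCl = (140 − 48) × 71.1 / (72 × 3.58) = 6541.2 / 257.76 ≈ 25.4 mL/min
CrCl ≈ 25 mL/min → bracket < 35 mL/min.
25% of 120 mg = 30 mg

30 mg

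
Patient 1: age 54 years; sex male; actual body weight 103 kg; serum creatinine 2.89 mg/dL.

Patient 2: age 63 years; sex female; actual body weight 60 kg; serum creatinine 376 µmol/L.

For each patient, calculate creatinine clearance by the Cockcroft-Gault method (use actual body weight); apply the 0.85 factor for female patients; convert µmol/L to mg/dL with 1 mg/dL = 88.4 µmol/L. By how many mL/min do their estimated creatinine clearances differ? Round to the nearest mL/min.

30 mL/min

Patient 1: CrCl = (140 − 54) × 103 / (72 × 2.89) = 8858.0 / 208.08 ≈ 42.6 mL/min
Patient 2: SCr = 376 / 88.4 = 4.253 mg/dL
Patient 2: CrCl = (140 − 63) × 60 / (72 × 4.253) × 0.85 = 4620.0 / 306.22 × 0.85 ≈ 12.8 mL/min
|42.6 − 12.8| = 29.8 mL/min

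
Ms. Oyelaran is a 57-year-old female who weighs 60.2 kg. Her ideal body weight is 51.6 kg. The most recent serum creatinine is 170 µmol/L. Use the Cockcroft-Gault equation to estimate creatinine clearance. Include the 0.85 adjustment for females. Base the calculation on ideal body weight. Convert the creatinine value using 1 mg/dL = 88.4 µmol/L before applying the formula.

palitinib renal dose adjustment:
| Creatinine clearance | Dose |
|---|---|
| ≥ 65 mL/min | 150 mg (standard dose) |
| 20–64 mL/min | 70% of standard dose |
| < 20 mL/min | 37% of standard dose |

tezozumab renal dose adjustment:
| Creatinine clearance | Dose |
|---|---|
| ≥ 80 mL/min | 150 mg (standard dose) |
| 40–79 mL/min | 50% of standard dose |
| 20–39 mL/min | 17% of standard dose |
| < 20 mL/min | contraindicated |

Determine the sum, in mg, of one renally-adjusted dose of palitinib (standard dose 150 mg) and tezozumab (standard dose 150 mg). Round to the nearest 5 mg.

130 mg

SCr = 170 / 88.4 = 1.923 mg/dL
CrCl = (140 − 57) × 51.6 / (72 × 1.923) × 0.85 = 4282.8 / 138.46 × 0.85 ≈ 26.3 mL/min
CrCl ≈ 26 mL/min.
palitinib: 20–64 mL/min → 70% of 150 mg = 105 mg.
tezozumab: 20–39 mL/min → 17% of 150 mg = 25.5 mg.
Total = 105 + 25.5 = 130.5 mg.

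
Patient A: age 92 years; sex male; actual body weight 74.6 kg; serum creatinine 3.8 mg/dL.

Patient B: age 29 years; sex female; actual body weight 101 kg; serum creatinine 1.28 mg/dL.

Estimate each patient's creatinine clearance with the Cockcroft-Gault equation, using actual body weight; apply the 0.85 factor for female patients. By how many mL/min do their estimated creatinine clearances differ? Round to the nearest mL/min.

Patient A: CrCl = (140 − 92) × 74.6 / (72 × 3.8) = 3580.8 / 273.60 ≈ 13.1 mL/min
Patient B: CrCl = (140 − 29) × 101 / (72 × 1.28) × 0.85 = 11211.0 / 92.16 × 0.85 ≈ 103.4 mL/min
|13.1 − 103.4| = 90.3 mL/min

90 mL/min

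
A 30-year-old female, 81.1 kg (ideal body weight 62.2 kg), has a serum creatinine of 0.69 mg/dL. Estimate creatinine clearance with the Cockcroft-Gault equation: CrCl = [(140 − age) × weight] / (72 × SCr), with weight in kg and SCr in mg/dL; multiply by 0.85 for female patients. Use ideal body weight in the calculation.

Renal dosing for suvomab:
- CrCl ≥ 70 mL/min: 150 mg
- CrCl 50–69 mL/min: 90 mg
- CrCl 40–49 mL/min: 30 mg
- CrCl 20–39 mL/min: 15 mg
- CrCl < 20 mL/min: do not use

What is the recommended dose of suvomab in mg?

CrCl = (140 − 30) × 62.2 / (72 × 0.69) × 0.85 = 6842.0 / 49.68 × 0.85 ≈ 117.1 mL/min
CrCl ≈ 117 mL/min → bracket ≥ 70 mL/min.
Dose for this bracket: 150 mg.

150 mg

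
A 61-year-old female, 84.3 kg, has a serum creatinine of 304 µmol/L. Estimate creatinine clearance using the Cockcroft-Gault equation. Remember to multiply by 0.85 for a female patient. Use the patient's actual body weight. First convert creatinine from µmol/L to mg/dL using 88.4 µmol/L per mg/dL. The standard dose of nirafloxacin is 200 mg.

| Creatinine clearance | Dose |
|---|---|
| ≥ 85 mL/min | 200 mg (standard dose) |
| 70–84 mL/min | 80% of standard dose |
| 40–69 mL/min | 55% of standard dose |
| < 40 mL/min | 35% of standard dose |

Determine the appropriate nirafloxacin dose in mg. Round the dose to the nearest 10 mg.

70 mg

SCr = 304 / 88.4 = 3.439 mg/dL
CrCl = (140 − 61) × 84.3 / (72 × 3.439) × 0.85 = 6659.7 / 247.61 × 0.85 ≈ 22.9 mL/min
CrCl ≈ 23 mL/min → bracket < 40 mL/min.
35% of 200 mg = 70 mg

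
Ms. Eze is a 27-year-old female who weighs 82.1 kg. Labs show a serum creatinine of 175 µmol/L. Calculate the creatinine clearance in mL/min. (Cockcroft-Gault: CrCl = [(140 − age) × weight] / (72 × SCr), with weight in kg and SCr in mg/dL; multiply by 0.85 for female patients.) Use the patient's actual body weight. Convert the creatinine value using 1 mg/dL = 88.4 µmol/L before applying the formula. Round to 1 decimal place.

SCr = 175 / 88.4 = 1.98 mg/dL
CrCl = (140 − 27) × 82.1 / (72 × 1.98) × 0.85 = 9277.3 / 142.56 × 0.85 ≈ 55.3 mL/min

55.3 mL/min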